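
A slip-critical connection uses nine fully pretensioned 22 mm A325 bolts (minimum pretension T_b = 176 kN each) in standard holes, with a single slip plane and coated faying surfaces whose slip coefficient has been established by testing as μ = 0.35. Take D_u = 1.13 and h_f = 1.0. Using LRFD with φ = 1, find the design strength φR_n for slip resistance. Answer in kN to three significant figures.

626 kN

R_n = μ · D_u · h_f · T_b · n_s · n_b = 0.35 × 1.13 × 1.0 × 176 × 1 × 9 = 626.5 kN.
Design strength φR_n = 1 × 626.5 = 626 kN.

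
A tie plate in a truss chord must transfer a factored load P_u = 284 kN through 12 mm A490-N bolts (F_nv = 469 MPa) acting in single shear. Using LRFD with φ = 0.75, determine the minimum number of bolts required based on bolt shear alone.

A_b = π·12²/4 = 113.1 mm².
Per-bolt design strength φR_n = 0.75 × 469 × 113.1 × 1 / 1000 = 39.78 kN.
n ≥ 284 / 39.78 = 7.139 → use 8 bolts.

8 bolts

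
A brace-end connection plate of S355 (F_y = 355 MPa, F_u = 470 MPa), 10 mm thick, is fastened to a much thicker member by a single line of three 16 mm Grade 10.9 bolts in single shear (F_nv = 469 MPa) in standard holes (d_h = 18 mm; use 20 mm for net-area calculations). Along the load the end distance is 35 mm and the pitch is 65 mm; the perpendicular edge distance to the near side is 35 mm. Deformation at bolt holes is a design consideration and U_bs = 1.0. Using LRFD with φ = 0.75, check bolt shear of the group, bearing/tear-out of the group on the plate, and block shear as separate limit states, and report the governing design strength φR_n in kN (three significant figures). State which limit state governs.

Bolt shear: A_b = π·16²/4 = 201.1 mm²; R_n = 469 × 201.1 × 3 × 1 / 1000 = 282.9 kN → 0.75 × 282.9 = 212 kN.
Bearing: edge l_c = 26, r_n = 146.6 kN; interior l_c = 47, r_n = 180.5 kN; R_n = 146.6 + 2·180.5 = 507.6 kN → 381 kN.
Block shear: A_gv = 1650, A_nv = 1150, A_nt = 250 mm²; R_n = min(0.6F_uA_nv, 0.6F_yA_gv) + U_bs·F_u·A_nt = 441.8 kN → 331 kN.
Bolt shear governs: 212 kN.

212 kN (bolt shear governs)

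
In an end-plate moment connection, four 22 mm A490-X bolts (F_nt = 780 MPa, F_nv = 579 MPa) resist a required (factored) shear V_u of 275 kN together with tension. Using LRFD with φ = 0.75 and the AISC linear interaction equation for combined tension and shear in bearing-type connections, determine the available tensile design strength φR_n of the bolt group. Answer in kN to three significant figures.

786 kN

A_b = π·22²/4 = 380.1 mm²; f_rv = 275 × 1000 / (4 × 380.1) = 180.9 MPa.
F'_nt = 1.3 F_nt − (F_nt / φF_nv) f_rv = 1.3·780 − (780/(0.75·579))·180.9 = 689.1 MPa, capped at F_nt → F'_nt = 689.1 MPa.
R_n = F'_nt · A_b · n = 689.1 × 380.1 × 4 / 1000 = 1048 kN.
Design strength φR_n = 0.75 × 1048 = 786 kN.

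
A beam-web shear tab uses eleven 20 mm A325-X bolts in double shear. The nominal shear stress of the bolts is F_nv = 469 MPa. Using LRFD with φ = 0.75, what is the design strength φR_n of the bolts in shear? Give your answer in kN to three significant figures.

A_b = π × 20² / 4 = 314.2 mm².
R_n = F_nv · A_b · n · n_s = 469 × 314.2 × 11 × 2 / 1000 = 3241 kN.
Design strength φR_n = 0.75 × 3241 = 2430 kN.

2430 kN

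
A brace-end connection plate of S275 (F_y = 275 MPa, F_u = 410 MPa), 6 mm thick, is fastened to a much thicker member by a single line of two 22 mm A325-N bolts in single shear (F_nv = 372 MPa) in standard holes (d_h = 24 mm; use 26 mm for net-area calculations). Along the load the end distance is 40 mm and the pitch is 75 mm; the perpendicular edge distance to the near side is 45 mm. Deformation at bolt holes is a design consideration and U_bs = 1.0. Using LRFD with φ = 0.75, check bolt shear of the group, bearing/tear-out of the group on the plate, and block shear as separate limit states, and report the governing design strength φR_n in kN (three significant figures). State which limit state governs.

143 kN (block shear governs)

Bolt shear: A_b = π·22²/4 = 380.1 mm²; R_n = 372 × 380.1 × 2 × 1 / 1000 = 282.8 kN → 0.75 × 282.8 = 212 kN.
Bearing: edge l_c = 28, r_n = 82.66 kN; interior l_c = 51, r_n = 129.9 kN; R_n = 82.66 + 1·129.9 = 212.5 kN → 159 kN.
Block shear: A_gv = 690, A_nv = 456, A_nt = 192 mm²; R_n = min(0.6F_uA_nv, 0.6F_yA_gv) + U_bs·F_u·A_nt = 190.9 kN → 143 kN.
Block shear governs: 143 kN.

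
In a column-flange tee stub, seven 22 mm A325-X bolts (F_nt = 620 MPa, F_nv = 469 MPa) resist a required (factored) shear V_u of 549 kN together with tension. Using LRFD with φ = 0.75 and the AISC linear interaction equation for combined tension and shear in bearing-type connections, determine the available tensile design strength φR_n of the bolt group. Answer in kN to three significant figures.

883 kN

A_b = π·22²/4 = 380.1 mm²; f_rv = 549 × 1000 / (7 × 380.1) = 206.3 MPa.
F'_nt = 1.3 F_nt − (F_nt / φF_nv) f_rv = 1.3·620 − (620/(0.75·469))·206.3 = 442.3 MPa, capped at F_nt → F'_nt = 442.3 MPa.
R_n = F'_nt · A_b · n = 442.3 × 380.1 × 7 / 1000 = 1177 kN.
Design strength φR_n = 0.75 × 1177 = 883 kN.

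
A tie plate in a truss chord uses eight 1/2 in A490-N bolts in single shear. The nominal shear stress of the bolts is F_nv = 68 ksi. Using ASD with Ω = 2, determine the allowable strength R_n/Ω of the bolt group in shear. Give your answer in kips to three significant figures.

A_b = π × 0.5² / 4 = 0.1963 in².
R_n = F_nv · A_b · n · n_s = 68 × 0.1963 × 8 × 1 = 106.8 kips.
Allowable strength R_n/Ω = 106.8 / 2 = 53.4 kips.

53.4 kips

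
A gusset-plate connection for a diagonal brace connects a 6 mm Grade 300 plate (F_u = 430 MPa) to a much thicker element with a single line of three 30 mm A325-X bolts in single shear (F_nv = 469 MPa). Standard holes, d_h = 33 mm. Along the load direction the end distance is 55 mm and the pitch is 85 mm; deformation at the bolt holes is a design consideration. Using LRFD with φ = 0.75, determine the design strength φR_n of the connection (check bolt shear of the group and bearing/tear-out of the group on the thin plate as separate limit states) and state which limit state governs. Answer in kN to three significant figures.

Bolt shear: A_b = π·30²/4 = 706.9 mm²; R_n = 469 × 706.9 × 3 × 1 / 1000 = 994.5 kN → 0.75 × 994.5 = 746 kN.
Bearing (1.2 l_c t F_u ≤ 2.4 d t F_u): upper limit = 2.4·30·6·430 / 1000 = 185.8 kN.
  Edge l_c = 55 − 33/2 = 38.5 → r_n = 119.2 kN; interior l_c = 85 − 33 = 52 → r_n = 161 kN.
  R_n,bearing = 1·119.2 + 2·161 = 441.2 kN → 0.75 × 441.2 = 331 kN.
Bearing governs: 331 kN.

331 kN (bearing governs)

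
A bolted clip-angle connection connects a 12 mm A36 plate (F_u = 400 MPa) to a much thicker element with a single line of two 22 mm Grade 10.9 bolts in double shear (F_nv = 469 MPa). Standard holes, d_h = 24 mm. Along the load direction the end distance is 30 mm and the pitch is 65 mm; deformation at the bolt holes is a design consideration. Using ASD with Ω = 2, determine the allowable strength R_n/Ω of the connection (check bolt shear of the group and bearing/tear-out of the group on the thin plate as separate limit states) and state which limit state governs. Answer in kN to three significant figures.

Bolt shear: A_b = π·22²/4 = 380.1 mm²; R_n = 469 × 380.1 × 2 × 2 / 1000 = 713.1 kN → 713.1 / 2 = 357 kN.
Bearing (1.2 l_c t F_u ≤ 2.4 d t F_u): upper limit = 2.4·22·12·400 / 1000 = 253.4 kN.
  Edge l_c = 30 − 24/2 = 18 → r_n = 103.7 kN; interior l_c = 65 − 24 = 41 → r_n = 236.2 kN.
  R_n,bearing = 1·103.7 + 1·236.2 = 339.8 kN → 339.8 / 2 = 170 kN.
Bearing governs: 170 kN.

170 kN (bearing governs)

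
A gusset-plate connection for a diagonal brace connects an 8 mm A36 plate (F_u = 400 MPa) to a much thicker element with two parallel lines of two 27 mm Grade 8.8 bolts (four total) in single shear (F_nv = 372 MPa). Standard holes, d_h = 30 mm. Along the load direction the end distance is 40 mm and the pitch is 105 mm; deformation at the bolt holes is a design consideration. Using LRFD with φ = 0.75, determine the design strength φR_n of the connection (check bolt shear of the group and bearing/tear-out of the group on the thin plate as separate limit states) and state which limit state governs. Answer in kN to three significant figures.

455 kN (bearing governs)

Bolt shear: A_b = π·27²/4 = 572.6 mm²; R_n = 372 × 572.6 × 4 × 1 / 1000 = 852 kN → 0.75 × 852 = 639 kN.
Bearing (1.2 l_c t F_u ≤ 2.4 d t F_u): upper limit = 2.4·27·8·400 / 1000 = 207.4 kN.
  Edge l_c = 40 − 30/2 = 25 → r_n = 96 kN; interior l_c = 105 − 30 = 75 → r_n = 207.4 kN.
  R_n,bearing = 2·96 + 2·207.4 = 606.7 kN → 0.75 × 606.7 = 455 kN.
Bearing governs: 455 kN.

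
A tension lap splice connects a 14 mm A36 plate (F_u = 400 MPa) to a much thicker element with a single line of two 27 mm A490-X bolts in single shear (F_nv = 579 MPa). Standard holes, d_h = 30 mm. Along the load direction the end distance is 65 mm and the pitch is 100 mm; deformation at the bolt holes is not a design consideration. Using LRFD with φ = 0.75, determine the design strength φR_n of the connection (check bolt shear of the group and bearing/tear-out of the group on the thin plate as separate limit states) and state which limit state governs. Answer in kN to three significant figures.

Bolt shear: A_b = π·27²/4 = 572.6 mm²; R_n = 579 × 572.6 × 2 × 1 / 1000 = 663 kN → 0.75 × 663 = 497 kN.
Bearing (1.5 l_c t F_u ≤ 3.0 d t F_u): upper limit = 3.0·27·14·400 / 1000 = 453.6 kN.
  Edge l_c = 65 − 30/2 = 50 → r_n = 420 kN; interior l_c = 100 − 30 = 70 → r_n = 453.6 kN.
  R_n,bearing = 1·420 + 1·453.6 = 873.6 kN → 0.75 × 873.6 = 655 kN.
Bolt shear governs: 497 kN.

497 kN (bolt shear governs)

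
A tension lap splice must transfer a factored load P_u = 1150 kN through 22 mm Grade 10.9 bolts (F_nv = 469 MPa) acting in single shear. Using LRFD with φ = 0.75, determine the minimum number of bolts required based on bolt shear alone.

A_b = π·22²/4 = 380.1 mm².
Per-bolt design strength φR_n = 0.75 × 469 × 380.1 × 1 / 1000 = 133.7 kN.
n ≥ 1150 / 133.7 = 8.601 → use 9 bolts.

9 bolts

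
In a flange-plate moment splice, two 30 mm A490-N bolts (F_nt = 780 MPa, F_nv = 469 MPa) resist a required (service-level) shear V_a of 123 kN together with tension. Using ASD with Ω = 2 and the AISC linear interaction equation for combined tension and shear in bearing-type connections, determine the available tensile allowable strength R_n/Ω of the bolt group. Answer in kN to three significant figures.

512 kN

A_b = π·30²/4 = 706.9 mm²; f_rv = 123 × 1000 / (2 × 706.9) = 87 MPa.
F'_nt = 1.3 F_nt − (Ω F_nt / F_nv) f_rv = 1.3·780 − (2·780/469)·87 = 724.6 MPa, capped at F_nt → F'_nt = 724.6 MPa.
R_n = F'_nt · A_b · n = 724.6 × 706.9 × 2 / 1000 = 1024 kN.
Allowable strength R_n/Ω = 1024 / 2 = 512 kN.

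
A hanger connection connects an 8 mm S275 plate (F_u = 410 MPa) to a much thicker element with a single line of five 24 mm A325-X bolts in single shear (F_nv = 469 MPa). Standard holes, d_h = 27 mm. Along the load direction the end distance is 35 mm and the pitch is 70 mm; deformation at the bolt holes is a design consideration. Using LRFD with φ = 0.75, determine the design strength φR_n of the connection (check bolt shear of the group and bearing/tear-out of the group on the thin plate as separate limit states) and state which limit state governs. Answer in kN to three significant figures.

571 kN (bearing governs)

Bolt shear: A_b = π·24²/4 = 452.4 mm²; R_n = 469 × 452.4 × 5 × 1 / 1000 = 1061 kN → 0.75 × 1061 = 796 kN.
Bearing (1.2 l_c t F_u ≤ 2.4 d t F_u): upper limit = 2.4·24·8·410 / 1000 = 188.9 kN.
  Edge l_c = 35 − 27/2 = 21.5 → r_n = 84.62 kN; interior l_c = 70 − 27 = 43 → r_n = 169.2 kN.
  R_n,bearing = 1·84.62 + 4·169.2 = 761.6 kN → 0.75 × 761.6 = 571 kN.
Bearing governs: 571 kN.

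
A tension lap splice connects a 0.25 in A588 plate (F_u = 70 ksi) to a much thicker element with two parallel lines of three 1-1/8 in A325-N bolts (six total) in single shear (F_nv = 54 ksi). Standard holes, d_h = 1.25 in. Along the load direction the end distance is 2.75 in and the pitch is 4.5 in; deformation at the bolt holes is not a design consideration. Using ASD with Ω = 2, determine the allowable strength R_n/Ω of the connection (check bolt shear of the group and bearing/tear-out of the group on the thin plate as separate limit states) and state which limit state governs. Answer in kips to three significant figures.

161 kips (bolt shear governs)

Bolt shear: A_b = π·1.125²/4 = 0.994 in²; R_n = 54 × 0.994 × 6 × 1 = 322.1 kips → 322.1 / 2 = 161 kips.
Bearing (1.5 l_c t F_u ≤ 3.0 d t F_u): upper limit = 3.0·1.125·0.25·70 = 59.06 kips.
  Edge l_c = 2.75 − 1.25/2 = 2.125 → r_n = 55.78 kips; interior l_c = 4.5 − 1.25 = 3.25 → r_n = 59.06 kips.
  R_n,bearing = 2·55.78 + 4·59.06 = 347.8 kips → 347.8 / 2 = 174 kips.
Bolt shear governs: 161 kips.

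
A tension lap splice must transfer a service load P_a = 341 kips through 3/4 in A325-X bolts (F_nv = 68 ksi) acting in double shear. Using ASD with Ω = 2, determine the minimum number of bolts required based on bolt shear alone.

A_b = π·0.75²/4 = 0.4418 in².
Per-bolt allowable strength R_n/Ω = 68 × 0.4418 × 2 / 2 = 30.04 kips.
n ≥ 341 / 30.04 = 11.35 → use 12 bolts.

12 bolts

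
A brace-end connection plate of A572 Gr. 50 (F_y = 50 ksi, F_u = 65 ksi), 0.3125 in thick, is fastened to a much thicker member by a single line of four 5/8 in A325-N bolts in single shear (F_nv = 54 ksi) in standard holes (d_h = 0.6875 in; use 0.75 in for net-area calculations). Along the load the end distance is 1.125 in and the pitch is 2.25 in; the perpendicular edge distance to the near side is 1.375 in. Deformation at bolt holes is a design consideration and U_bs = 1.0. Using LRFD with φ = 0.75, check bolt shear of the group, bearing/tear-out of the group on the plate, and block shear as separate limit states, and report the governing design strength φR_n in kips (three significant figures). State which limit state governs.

Bolt shear: A_b = π·0.625²/4 = 0.3068 in²; R_n = 54 × 0.3068 × 4 × 1 = 66.27 kips → 0.75 × 66.27 = 49.7 kips.
Bearing: edge l_c = 0.7812, r_n = 19.04 kips; interior l_c = 1.562, r_n = 30.47 kips; R_n = 19.04 + 3·30.47 = 110.4 kips → 82.8 kips.
Block shear: A_gv = 2.461, A_nv = 1.641, A_nt = 0.3125 in²; R_n = min(0.6F_uA_nv, 0.6F_yA_gv) + U_bs·F_u·A_nt = 84.3 kips → 63.2 kips.
Bolt shear governs: 49.7 kips.

49.7 kips (bolt shear governs)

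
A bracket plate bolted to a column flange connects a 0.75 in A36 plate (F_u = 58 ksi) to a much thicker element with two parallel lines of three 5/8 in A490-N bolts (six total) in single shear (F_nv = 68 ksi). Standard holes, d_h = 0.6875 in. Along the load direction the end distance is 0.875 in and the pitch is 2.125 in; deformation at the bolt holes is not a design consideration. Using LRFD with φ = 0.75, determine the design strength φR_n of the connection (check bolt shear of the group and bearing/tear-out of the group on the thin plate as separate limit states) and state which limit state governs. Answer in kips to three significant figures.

93.9 kips (bolt shear governs)

Bolt shear: A_b = π·0.625²/4 = 0.3068 in²; R_n = 68 × 0.3068 × 6 × 1 = 125.2 kips → 0.75 × 125.2 = 93.9 kips.
Bearing (1.5 l_c t F_u ≤ 3.0 d t F_u): upper limit = 3.0·0.625·0.75·58 = 81.56 kips.
  Edge l_c = 0.875 − 0.6875/2 = 0.5312 → r_n = 34.66 kips; interior l_c = 2.125 − 0.6875 = 1.438 → r_n = 81.56 kips.
  R_n,bearing = 2·34.66 + 4·81.56 = 395.6 kips → 0.75 × 395.6 = 297 kips.
Bolt shear governs: 93.9 kips.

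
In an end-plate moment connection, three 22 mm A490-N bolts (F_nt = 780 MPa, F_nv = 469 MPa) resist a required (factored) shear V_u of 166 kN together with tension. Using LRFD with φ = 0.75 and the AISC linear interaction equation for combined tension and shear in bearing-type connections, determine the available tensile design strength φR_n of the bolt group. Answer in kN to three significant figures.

A_b = π·22²/4 = 380.1 mm²; f_rv = 166 × 1000 / (3 × 380.1) = 145.6 MPa.
F'_nt = 1.3 F_nt − (F_nt / φF_nv) f_rv = 1.3·780 − (780/(0.75·469))·145.6 = 691.2 MPa, capped at F_nt → F'_nt = 691.2 MPa.
R_n = F'_nt · A_b · n = 691.2 × 380.1 × 3 / 1000 = 788.3 kN.
Design strength φR_n = 0.75 × 788.3 = 591 kN.

591 kN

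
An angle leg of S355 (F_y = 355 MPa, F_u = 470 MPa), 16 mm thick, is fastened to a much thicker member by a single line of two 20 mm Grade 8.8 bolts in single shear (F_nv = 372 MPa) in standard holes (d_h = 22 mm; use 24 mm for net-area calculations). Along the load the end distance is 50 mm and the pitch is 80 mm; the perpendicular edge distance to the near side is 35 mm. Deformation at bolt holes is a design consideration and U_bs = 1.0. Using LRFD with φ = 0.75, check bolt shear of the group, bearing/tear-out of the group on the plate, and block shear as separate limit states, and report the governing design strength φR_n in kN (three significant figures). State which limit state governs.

Bolt shear: A_b = π·20²/4 = 314.2 mm²; R_n = 372 × 314.2 × 2 × 1 / 1000 = 233.7 kN → 0.75 × 233.7 = 175 kN.
Bearing: edge l_c = 39, r_n = 351.9 kN; interior l_c = 58, r_n = 361 kN; R_n = 351.9 + 1·361 = 712.9 kN → 535 kN.
Block shear: A_gv = 2080, A_nv = 1504, A_nt = 368 mm²; R_n = min(0.6F_uA_nv, 0.6F_yA_gv) + U_bs·F_u·A_nt = 597.1 kN → 448 kN.
Bolt shear governs: 175 kN.

175 kN (bolt shear governs)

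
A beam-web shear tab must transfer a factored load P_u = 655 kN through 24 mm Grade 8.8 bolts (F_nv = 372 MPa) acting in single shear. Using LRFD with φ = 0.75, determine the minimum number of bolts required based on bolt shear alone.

6 bolts

A_b = π·24²/4 = 452.4 mm².
Per-bolt design strength φR_n = 0.75 × 372 × 452.4 × 1 / 1000 = 126.2 kN.
n ≥ 655 / 126.2 = 5.189 → use 6 bolts.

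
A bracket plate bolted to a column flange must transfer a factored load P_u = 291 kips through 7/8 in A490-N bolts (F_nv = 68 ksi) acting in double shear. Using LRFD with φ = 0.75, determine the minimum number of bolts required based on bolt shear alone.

5 bolts

A_b = π·0.875²/4 = 0.6013 in².
Per-bolt design strength φR_n = 0.75 × 68 × 0.6013 × 2 = 61.33 kips.
n ≥ 291 / 61.33 = 4.744 → use 5 bolts.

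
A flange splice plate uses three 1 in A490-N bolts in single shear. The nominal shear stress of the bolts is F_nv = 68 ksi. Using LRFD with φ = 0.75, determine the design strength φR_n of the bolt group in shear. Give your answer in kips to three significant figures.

120 kips

A_b = π × 1² / 4 = 0.7854 in².
R_n = F_nv · A_b · n · n_s = 68 × 0.7854 × 3 × 1 = 160.2 kips.
Design strength φR_n = 0.75 × 160.2 = 120 kips.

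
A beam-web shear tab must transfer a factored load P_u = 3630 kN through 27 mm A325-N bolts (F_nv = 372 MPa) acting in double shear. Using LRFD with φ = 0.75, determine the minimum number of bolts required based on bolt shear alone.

12 bolts

A_b = π·27²/4 = 572.6 mm².
Per-bolt design strength φR_n = 0.75 × 372 × 572.6 × 2 / 1000 = 319.5 kN.
n ≥ 3630 / 319.5 = 11.36 → use 12 bolts.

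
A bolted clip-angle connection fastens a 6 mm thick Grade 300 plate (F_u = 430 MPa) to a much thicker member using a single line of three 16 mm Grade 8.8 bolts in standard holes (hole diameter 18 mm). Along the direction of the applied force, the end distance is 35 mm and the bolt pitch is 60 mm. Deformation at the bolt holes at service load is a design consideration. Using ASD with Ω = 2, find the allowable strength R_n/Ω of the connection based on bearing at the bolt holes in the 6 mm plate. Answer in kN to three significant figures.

Per bolt r_n = 1.2 l_c t F_u ≤ 2.4 d t F_u; upper limit = 2.4 × 16 × 6 × 430 / 1000 = 99.07 kN.
Edge bolt: l_c = 35 − 18/2 = 26 mm → 1.2 × 26 × 6 × 430 / 1000 = 80.5 → r_n = 80.5 kN.
Interior bolts: l_c = 60 − 18 = 42 mm → 1.2 × 42 × 6 × 430 / 1000 = 130 → r_n = 99.07 kN.
R_n = 1 × 80.5 + 2 × 99.07 = 278.6 kN.
Allowable strength R_n/Ω = 278.6 / 2 = 139 kN.

139 kN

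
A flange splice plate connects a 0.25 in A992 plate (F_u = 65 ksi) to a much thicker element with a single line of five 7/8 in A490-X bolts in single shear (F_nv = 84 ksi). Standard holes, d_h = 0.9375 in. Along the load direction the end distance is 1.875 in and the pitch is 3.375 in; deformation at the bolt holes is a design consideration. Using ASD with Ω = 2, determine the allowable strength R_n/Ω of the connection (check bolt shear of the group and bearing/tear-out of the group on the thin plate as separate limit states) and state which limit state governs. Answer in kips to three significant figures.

82 kips (bearing governs)

Bolt shear: A_b = π·0.875²/4 = 0.6013 in²; R_n = 84 × 0.6013 × 5 × 1 = 252.6 kips → 252.6 / 2 = 126 kips.
Bearing (1.2 l_c t F_u ≤ 2.4 d t F_u): upper limit = 2.4·0.875·0.25·65 = 34.12 kips.
  Edge l_c = 1.875 − 0.9375/2 = 1.406 → r_n = 27.42 kips; interior l_c = 3.375 − 0.9375 = 2.438 → r_n = 34.12 kips.
  R_n,bearing = 1·27.42 + 4·34.12 = 163.9 kips → 163.9 / 2 = 82 kips.
Bearing governs: 82 kips.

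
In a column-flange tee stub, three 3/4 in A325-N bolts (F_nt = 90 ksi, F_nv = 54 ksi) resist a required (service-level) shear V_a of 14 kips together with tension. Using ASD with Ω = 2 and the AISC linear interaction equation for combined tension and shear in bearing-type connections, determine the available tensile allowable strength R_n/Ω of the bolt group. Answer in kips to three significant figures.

A_b = π·0.75²/4 = 0.4418 in²; f_rv = 14 / (3 × 0.4418) = 10.56 ksi.
F'_nt = 1.3 F_nt − (Ω F_nt / F_nv) f_rv = 1.3·90 − (2·90/54)·10.56 = 81.79 ksi, capped at F_nt → F'_nt = 81.79 ksi.
R_n = F'_nt · A_b · n = 81.79 × 0.4418 × 3 = 108.4 kips.
Allowable strength R_n/Ω = 108.4 / 2 = 54.2 kips.

54.2 kips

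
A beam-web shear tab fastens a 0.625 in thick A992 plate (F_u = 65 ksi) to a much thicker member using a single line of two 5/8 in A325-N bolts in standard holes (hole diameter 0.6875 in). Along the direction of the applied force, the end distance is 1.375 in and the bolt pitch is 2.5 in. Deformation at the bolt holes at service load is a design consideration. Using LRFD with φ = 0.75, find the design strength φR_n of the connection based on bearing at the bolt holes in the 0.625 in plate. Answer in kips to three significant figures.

83.4 kips

Per bolt r_n = 1.2 l_c t F_u ≤ 2.4 d t F_u; upper limit = 2.4 × 0.625 × 0.625 × 65 = 60.94 kips.
Edge bolt: l_c = 1.375 − 0.6875/2 = 1.031 in → 1.2 × 1.031 × 0.625 × 65 = 50.27 → r_n = 50.27 kips.
Interior bolts: l_c = 2.5 − 0.6875 = 1.812 in → 1.2 × 1.812 × 0.625 × 65 = 88.36 → r_n = 60.94 kips.
R_n = 1 × 50.27 + 1 × 60.94 = 111.2 kips.
Design strength φR_n = 0.75 × 111.2 = 83.4 kips.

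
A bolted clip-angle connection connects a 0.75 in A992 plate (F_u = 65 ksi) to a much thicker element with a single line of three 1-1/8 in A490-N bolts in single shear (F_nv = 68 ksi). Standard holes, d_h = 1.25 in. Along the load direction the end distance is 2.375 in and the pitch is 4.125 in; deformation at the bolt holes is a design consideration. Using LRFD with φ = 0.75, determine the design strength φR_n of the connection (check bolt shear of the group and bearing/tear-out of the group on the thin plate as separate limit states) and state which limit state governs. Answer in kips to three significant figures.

152 kips (bolt shear governs)

Bolt shear: A_b = π·1.125²/4 = 0.994 in²; R_n = 68 × 0.994 × 3 × 1 = 202.8 kips → 0.75 × 202.8 = 152 kips.
Bearing (1.2 l_c t F_u ≤ 2.4 d t F_u): upper limit = 2.4·1.125·0.75·65 = 131.6 kips.
  Edge l_c = 2.375 − 1.25/2 = 1.75 → r_n = 102.4 kips; interior l_c = 4.125 − 1.25 = 2.875 → r_n = 131.6 kips.
  R_n,bearing = 1·102.4 + 2·131.6 = 365.6 kips → 0.75 × 365.6 = 274 kips.
Bolt shear governs: 152 kips.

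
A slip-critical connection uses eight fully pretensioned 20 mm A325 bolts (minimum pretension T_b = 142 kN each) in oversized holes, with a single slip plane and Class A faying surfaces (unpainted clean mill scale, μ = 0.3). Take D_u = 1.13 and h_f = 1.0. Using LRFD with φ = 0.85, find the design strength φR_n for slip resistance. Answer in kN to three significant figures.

R_n = μ · D_u · h_f · T_b · n_s · n_b = 0.3 × 1.13 × 1.0 × 142 × 1 × 8 = 385.1 kN.
Design strength φR_n = 0.85 × 385.1 = 327 kN.

327 kN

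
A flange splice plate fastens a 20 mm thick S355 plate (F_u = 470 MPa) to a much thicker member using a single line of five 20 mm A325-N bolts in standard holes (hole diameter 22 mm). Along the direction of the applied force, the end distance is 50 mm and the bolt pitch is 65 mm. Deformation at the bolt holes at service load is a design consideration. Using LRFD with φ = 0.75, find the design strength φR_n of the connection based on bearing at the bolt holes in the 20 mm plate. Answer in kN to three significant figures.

1680 kN

Per bolt r_n = 1.2 l_c t F_u ≤ 2.4 d t F_u; upper limit = 2.4 × 20 × 20 × 470 / 1000 = 451.2 kN.
Edge bolt: l_c = 50 − 22/2 = 39 mm → 1.2 × 39 × 20 × 470 / 1000 = 439.9 → r_n = 439.9 kN.
Interior bolts: l_c = 65 − 22 = 43 mm → 1.2 × 43 × 20 × 470 / 1000 = 485 → r_n = 451.2 kN.
R_n = 1 × 439.9 + 4 × 451.2 = 2245 kN.
Design strength φR_n = 0.75 × 2245 = 1680 kN.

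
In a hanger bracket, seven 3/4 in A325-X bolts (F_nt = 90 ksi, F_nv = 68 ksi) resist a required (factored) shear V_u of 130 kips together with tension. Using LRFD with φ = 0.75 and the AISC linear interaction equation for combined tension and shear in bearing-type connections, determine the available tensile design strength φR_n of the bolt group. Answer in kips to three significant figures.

99.3 kips

A_b = π·0.75²/4 = 0.4418 in²; f_rv = 130 / (7 × 0.4418) = 42.04 ksi.
F'_nt = 1.3 F_nt − (F_nt / φF_nv) f_rv = 1.3·90 − (90/(0.75·68))·42.04 = 42.82 ksi, capped at F_nt → F'_nt = 42.82 ksi.
R_n = F'_nt · A_b · n = 42.82 × 0.4418 × 7 = 132.4 kips.
Design strength φR_n = 0.75 × 132.4 = 99.3 kips.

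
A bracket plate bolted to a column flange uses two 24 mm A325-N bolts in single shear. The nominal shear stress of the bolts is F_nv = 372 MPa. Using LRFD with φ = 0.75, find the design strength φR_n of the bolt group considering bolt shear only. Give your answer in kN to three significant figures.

252 kN

A_b = π × 24² / 4 = 452.4 mm².
R_n = F_nv · A_b · n · n_s = 372 × 452.4 × 2 × 1 / 1000 = 336.6 kN.
Design strength φR_n = 0.75 × 336.6 = 252 kN.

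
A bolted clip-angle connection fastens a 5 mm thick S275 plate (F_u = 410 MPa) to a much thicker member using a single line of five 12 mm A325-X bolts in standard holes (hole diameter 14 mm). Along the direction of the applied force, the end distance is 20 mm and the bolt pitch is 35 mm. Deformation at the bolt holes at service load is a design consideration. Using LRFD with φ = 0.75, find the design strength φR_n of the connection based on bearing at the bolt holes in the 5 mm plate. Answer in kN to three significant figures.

Per bolt r_n = 1.2 l_c t F_u ≤ 2.4 d t F_u; upper limit = 2.4 × 12 × 5 × 410 / 1000 = 59.04 kN.
Edge bolt: l_c = 20 − 14/2 = 13 mm → 1.2 × 13 × 5 × 410 / 1000 = 31.98 → r_n = 31.98 kN.
Interior bolts: l_c = 35 − 14 = 21 mm → 1.2 × 21 × 5 × 410 / 1000 = 51.66 → r_n = 51.66 kN.
R_n = 1 × 31.98 + 4 × 51.66 = 238.6 kN.
Design strength φR_n = 0.75 × 238.6 = 179 kN.

179 kN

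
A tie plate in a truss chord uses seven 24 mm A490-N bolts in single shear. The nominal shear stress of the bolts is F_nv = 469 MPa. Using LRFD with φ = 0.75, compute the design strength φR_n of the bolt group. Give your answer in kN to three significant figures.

1110 kN

A_b = π × 24² / 4 = 452.4 mm².
R_n = F_nv · A_b · n · n_s = 469 × 452.4 × 7 × 1 / 1000 = 1485 kN.
Design strength φR_n = 0.75 × 1485 = 1110 kN.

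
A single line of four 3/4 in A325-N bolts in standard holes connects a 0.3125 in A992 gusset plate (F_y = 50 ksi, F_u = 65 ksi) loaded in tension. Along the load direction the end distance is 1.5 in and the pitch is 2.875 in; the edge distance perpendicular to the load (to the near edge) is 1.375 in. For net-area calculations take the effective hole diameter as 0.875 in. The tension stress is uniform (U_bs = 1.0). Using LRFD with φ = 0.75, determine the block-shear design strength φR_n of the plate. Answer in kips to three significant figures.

78.8 kips

Shear plane L_v = 1.5 + 3·2.875 = 10.12 in; A_gv = 10.12 × 0.3125 = 3.164 in².
A_nv = (10.12 − 3.5·0.875) × 0.3125 = 2.207 in².
A_nt = (1.375 − 0.5·0.875) × 0.3125 = 0.293 in².
0.6 F_u A_nv = 86.07 kips; 0.6 F_y A_gv = 94.92 kips → shear rupture governs the shear term.
R_n = 86.07 + 1.0 × 65 × 0.293 = 105.1 kips.
Design strength φR_n = 0.75 × 105.1 = 78.8 kips.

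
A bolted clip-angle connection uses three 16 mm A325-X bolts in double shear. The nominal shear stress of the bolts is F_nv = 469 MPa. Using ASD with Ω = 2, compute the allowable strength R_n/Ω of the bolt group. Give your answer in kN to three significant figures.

A_b = π × 16² / 4 = 201.1 mm².
R_n = F_nv · A_b · n · n_s = 469 × 201.1 × 3 × 2 / 1000 = 565.8 kN.
Allowable strength R_n/Ω = 565.8 / 2 = 283 kN.

283 kN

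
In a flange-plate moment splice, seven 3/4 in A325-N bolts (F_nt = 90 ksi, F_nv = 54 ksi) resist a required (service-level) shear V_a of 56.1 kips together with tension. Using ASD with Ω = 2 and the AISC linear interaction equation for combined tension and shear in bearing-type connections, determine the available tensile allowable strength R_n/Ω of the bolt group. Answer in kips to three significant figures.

A_b = π·0.75²/4 = 0.4418 in²; f_rv = 56.1 / (7 × 0.4418) = 18.14 ksi.
F'_nt = 1.3 F_nt − (Ω F_nt / F_nv) f_rv = 1.3·90 − (2·90/54)·18.14 = 56.53 ksi, capped at F_nt → F'_nt = 56.53 ksi.
R_n = F'_nt · A_b · n = 56.53 × 0.4418 × 7 = 174.8 kips.
Allowable strength R_n/Ω = 174.8 / 2 = 87.4 kips.

87.4 kips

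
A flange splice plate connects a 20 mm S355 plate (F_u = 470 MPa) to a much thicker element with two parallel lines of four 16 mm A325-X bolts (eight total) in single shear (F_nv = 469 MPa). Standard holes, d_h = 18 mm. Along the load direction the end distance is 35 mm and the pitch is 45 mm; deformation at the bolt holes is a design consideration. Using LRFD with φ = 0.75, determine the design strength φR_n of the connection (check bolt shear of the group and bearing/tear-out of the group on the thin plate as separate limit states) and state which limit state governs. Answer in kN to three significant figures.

Bolt shear: A_b = π·16²/4 = 201.1 mm²; R_n = 469 × 201.1 × 8 × 1 / 1000 = 754.4 kN → 0.75 × 754.4 = 566 kN.
Bearing (1.2 l_c t F_u ≤ 2.4 d t F_u): upper limit = 2.4·16·20·470 / 1000 = 361 kN.
  Edge l_c = 35 − 18/2 = 26 → r_n = 293.3 kN; interior l_c = 45 − 18 = 27 → r_n = 304.6 kN.
  R_n,bearing = 2·293.3 + 6·304.6 = 2414 kN → 0.75 × 2414 = 1810 kN.
Bolt shear governs: 566 kN.

566 kN (bolt shear governs)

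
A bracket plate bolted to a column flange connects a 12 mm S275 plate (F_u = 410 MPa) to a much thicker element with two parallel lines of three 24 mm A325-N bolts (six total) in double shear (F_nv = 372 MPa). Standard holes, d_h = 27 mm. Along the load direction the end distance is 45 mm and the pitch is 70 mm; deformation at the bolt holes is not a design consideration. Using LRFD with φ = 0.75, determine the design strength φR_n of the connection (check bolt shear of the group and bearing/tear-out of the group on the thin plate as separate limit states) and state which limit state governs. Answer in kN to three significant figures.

1300 kN (bearing governs)

Bolt shear: A_b = π·24²/4 = 452.4 mm²; R_n = 372 × 452.4 × 6 × 2 / 1000 = 2019 kN → 0.75 × 2019 = 1510 kN.
Bearing (1.5 l_c t F_u ≤ 3.0 d t F_u): upper limit = 3.0·24·12·410 / 1000 = 354.2 kN.
  Edge l_c = 45 − 27/2 = 31.5 → r_n = 232.5 kN; interior l_c = 70 − 27 = 43 → r_n = 317.3 kN.
  R_n,bearing = 2·232.5 + 4·317.3 = 1734 kN → 0.75 × 1734 = 1300 kN.
Bearing governs: 1300 kN.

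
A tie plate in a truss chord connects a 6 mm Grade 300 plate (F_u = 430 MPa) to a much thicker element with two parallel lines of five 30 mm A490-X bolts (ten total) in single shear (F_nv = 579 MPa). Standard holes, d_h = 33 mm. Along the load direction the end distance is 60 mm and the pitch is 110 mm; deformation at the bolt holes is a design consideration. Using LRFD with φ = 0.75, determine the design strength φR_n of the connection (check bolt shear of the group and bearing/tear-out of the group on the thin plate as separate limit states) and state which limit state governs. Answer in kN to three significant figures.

1320 kN (bearing governs)

Bolt shear: A_b = π·30²/4 = 706.9 mm²; R_n = 579 × 706.9 × 10 × 1 / 1000 = 4093 kN → 0.75 × 4093 = 3070 kN.
Bearing (1.2 l_c t F_u ≤ 2.4 d t F_u): upper limit = 2.4·30·6·430 / 1000 = 185.8 kN.
  Edge l_c = 60 − 33/2 = 43.5 → r_n = 134.7 kN; interior l_c = 110 − 33 = 77 → r_n = 185.8 kN.
  R_n,bearing = 2·134.7 + 8·185.8 = 1755 kN → 0.75 × 1755 = 1320 kN.
Bearing governs: 1320 kN.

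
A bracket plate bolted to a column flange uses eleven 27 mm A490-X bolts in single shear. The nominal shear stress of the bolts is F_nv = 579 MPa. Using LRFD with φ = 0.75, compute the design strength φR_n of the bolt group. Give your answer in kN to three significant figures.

2730 kN

A_b = π × 27² / 4 = 572.6 mm².
R_n = F_nv · A_b · n · n_s = 579 × 572.6 × 11 × 1 / 1000 = 3647 kN.
Design strength φR_n = 0.75 × 3647 = 2730 kN.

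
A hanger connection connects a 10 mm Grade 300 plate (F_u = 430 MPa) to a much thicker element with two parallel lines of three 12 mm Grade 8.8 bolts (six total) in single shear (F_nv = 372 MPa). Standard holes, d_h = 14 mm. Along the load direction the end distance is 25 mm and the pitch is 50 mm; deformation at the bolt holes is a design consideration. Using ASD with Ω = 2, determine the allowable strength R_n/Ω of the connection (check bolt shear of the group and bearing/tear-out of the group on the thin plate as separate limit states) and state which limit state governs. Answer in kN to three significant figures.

Bolt shear: A_b = π·12²/4 = 113.1 mm²; R_n = 372 × 113.1 × 6 × 1 / 1000 = 252.4 kN → 252.4 / 2 = 126 kN.
Bearing (1.2 l_c t F_u ≤ 2.4 d t F_u): upper limit = 2.4·12·10·430 / 1000 = 123.8 kN.
  Edge l_c = 25 − 14/2 = 18 → r_n = 92.88 kN; interior l_c = 50 − 14 = 36 → r_n = 123.8 kN.
  R_n,bearing = 2·92.88 + 4·123.8 = 681.1 kN → 681.1 / 2 = 341 kN.
Bolt shear governs: 126 kN.

126 kN (bolt shear governs)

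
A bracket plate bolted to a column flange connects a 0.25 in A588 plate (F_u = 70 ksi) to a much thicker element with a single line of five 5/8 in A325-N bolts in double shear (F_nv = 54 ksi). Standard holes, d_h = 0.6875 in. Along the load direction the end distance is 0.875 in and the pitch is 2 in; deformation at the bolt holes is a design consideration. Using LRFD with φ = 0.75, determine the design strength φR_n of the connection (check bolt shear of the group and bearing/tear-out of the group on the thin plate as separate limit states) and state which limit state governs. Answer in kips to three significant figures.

Bolt shear: A_b = π·0.625²/4 = 0.3068 in²; R_n = 54 × 0.3068 × 5 × 2 = 165.7 kips → 0.75 × 165.7 = 124 kips.
Bearing (1.2 l_c t F_u ≤ 2.4 d t F_u): upper limit = 2.4·0.625·0.25·70 = 26.25 kips.
  Edge l_c = 0.875 − 0.6875/2 = 0.5312 → r_n = 11.16 kips; interior l_c = 2 − 0.6875 = 1.312 → r_n = 26.25 kips.
  R_n,bearing = 1·11.16 + 4·26.25 = 116.2 kips → 0.75 × 116.2 = 87.1 kips.
Bearing governs: 87.1 kips.

87.1 kips (bearing governs)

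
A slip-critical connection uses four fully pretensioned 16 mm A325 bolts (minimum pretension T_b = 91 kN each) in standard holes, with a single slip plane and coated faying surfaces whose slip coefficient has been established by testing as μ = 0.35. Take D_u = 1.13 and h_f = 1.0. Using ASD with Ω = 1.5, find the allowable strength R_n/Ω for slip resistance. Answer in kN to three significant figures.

R_n = μ · D_u · h_f · T_b · n_s · n_b = 0.35 × 1.13 × 1.0 × 91 × 1 × 4 = 144 kN.
Allowable strength R_n/Ω = 144 / 1.5 = 96 kN.

96 kN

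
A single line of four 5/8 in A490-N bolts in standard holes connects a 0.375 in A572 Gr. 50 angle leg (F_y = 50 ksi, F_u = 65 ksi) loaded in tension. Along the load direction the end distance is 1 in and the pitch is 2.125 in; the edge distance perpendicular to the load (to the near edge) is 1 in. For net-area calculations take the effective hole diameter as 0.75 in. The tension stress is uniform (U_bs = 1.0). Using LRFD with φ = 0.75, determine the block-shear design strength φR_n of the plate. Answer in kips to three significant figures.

Shear plane L_v = 1 + 3·2.125 = 7.375 in; A_gv = 7.375 × 0.375 = 2.766 in².
A_nv = (7.375 − 3.5·0.75) × 0.375 = 1.781 in².
A_nt = (1 − 0.5·0.75) × 0.375 = 0.2344 in².
0.6 F_u A_nv = 69.47 kips; 0.6 F_y A_gv = 82.97 kips → shear rupture governs the shear term.
R_n = 69.47 + 1.0 × 65 × 0.2344 = 84.7 kips.
Design strength φR_n = 0.75 × 84.7 = 63.5 kips.

63.5 kips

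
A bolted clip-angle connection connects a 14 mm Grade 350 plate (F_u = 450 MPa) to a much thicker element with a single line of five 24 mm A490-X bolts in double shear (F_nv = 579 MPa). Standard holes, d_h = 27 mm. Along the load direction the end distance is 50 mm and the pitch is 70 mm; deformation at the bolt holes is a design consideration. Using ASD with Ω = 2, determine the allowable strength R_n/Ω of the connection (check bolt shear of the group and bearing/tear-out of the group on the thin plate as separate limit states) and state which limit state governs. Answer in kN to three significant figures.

Bolt shear: A_b = π·24²/4 = 452.4 mm²; R_n = 579 × 452.4 × 5 × 2 / 1000 = 2619 kN → 2619 / 2 = 1310 kN.
Bearing (1.2 l_c t F_u ≤ 2.4 d t F_u): upper limit = 2.4·24·14·450 / 1000 = 362.9 kN.
  Edge l_c = 50 − 27/2 = 36.5 → r_n = 275.9 kN; interior l_c = 70 − 27 = 43 → r_n = 325.1 kN.
  R_n,bearing = 1·275.9 + 4·325.1 = 1576 kN → 1576 / 2 = 788 kN.
Bearing governs: 788 kN.

788 kN (bearing governs)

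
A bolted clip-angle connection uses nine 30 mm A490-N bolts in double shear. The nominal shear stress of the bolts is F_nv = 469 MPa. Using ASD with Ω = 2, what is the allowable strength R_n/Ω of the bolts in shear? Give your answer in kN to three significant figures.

2980 kN

A_b = π × 30² / 4 = 706.9 mm².
R_n = F_nv · A_b · n · n_s = 469 × 706.9 × 9 × 2 / 1000 = 5967 kN.
Allowable strength R_n/Ω = 5967 / 2 = 2980 kN.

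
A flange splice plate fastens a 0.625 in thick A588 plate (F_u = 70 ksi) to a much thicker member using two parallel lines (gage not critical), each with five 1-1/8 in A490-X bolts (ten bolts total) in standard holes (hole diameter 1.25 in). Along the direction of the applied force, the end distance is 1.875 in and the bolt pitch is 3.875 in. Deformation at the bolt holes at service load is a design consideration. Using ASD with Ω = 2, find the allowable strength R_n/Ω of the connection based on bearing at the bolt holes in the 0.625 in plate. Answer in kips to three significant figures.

Per bolt r_n = 1.2 l_c t F_u ≤ 2.4 d t F_u; upper limit = 2.4 × 1.125 × 0.625 × 70 = 118.1 kips.
Edge bolt: l_c = 1.875 − 1.25/2 = 1.25 in → 1.2 × 1.25 × 0.625 × 70 = 65.62 → r_n = 65.62 kips.
Interior bolts: l_c = 3.875 − 1.25 = 2.625 in → 1.2 × 2.625 × 0.625 × 70 = 137.8 → r_n = 118.1 kips.
R_n = 2 × 65.62 + 8 × 118.1 = 1076 kips.
Allowable strength R_n/Ω = 1076 / 2 = 538 kips.

538 kips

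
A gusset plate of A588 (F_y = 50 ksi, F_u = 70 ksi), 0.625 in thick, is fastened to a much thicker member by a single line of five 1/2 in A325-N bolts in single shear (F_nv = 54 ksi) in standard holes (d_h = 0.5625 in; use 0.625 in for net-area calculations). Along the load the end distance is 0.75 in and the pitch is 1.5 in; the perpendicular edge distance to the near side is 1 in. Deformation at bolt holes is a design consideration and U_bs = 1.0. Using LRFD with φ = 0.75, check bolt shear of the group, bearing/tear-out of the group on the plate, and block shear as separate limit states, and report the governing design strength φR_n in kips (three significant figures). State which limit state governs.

Bolt shear: A_b = π·0.5²/4 = 0.1963 in²; R_n = 54 × 0.1963 × 5 × 1 = 53.01 kips → 0.75 × 53.01 = 39.8 kips.
Bearing: edge l_c = 0.4688, r_n = 24.61 kips; interior l_c = 0.9375, r_n = 49.22 kips; R_n = 24.61 + 4·49.22 = 221.5 kips → 166 kips.
Block shear: A_gv = 4.219, A_nv = 2.461, A_nt = 0.4297 in²; R_n = min(0.6F_uA_nv, 0.6F_yA_gv) + U_bs·F_u·A_nt = 133.4 kips → 100 kips.
Bolt shear governs: 39.8 kips.

39.8 kips (bolt shear governs)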